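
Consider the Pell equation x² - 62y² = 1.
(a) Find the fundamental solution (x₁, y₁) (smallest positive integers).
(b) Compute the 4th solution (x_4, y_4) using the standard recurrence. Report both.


Step 1: Find the fundamental solution (x₁, y₁) of x² - 62y² = 1.
  Expand √62 as a continued fraction. a₀ = ⌊√62⌋ = 7; iterate m_{k+1} = d_k·a_k − m_k, d_{k+1} = (62 − m_{k+1}²)/d_k, a_{k+1} = ⌊(a₀ + m_{k+1})/d_{k+1}⌋ (starting m₀ = 0, d₀ = 1), with convergents p_k = a_k·p_{k-1} + p_{k-2}, q_k = a_k·q_{k-1} + q_{k-2} (p₋₁ = 1, q₋₁ = 0):
  k = 0: a₀ = 7; p₀/q₀ = 7/1; p₀² − 62·q₀² = 49 − 62 = -13.
  k = 1: m = 7, d = 13, a = ⌊(7 + 7)/13⌋ = 1; p/q = (1·7 + 1)/(1·1 + 0) = 8/1; p² − 62·q² = 64 − 62 = 2.
  k = 2: m = 6, d = 2, a = ⌊(7 + 6)/2⌋ = 6; p/q = (6·8 + 7)/(6·1 + 1) = 55/7; p² − 62·q² = 3025 − 3038 = -13.
  k = 3: m = 6, d = 13, a = ⌊(7 + 6)/13⌋ = 1; p/q = (1·55 + 8)/(1·7 + 1) = 63/8; p² − 62·q² = 3969 − 3968 = 1.
  The first convergent with p² − 62·q² = 1 gives the fundamental solution (x₁, y₁) = (63, 8).
Step 2: Apply the recurrence (x_{n+1}, y_{n+1}) = (x₁x_n + 62y₁y_n, x₁y_n + y₁x_n) repeatedly.
  From (x_1, y_1) = (63, 8): x_2 = 63·63 + 62·8·8 = 7937; y_2 = 63·8 + 8·63 = 1008.
  From (x_2, y_2) = (7937, 1008): x_3 = 63·7937 + 62·8·1008 = 999999; y_3 = 63·1008 + 8·7937 = 127000.
  From (x_3, y_3) = (999999, 127000): x_4 = 63·999999 + 62·8·127000 = 125991937; y_4 = 63·127000 + 8·999999 = 16000992.
Step 3: Verify x_4² - 62·y_4² = 15873968189011969 - 15873968189011968 = 1 (should be 1). ✓

(x_1, y_1) = (63, 8); (x_4, y_4) = (125991937, 16000992).


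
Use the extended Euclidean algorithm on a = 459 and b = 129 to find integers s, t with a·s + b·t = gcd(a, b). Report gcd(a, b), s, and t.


Euclidean algorithm on (459, 129) — divide until remainder is 0:
  459 = 3 · 129 + 72
  129 = 1 · 72 + 57
  72 = 1 · 57 + 15
  57 = 3 · 15 + 12
  15 = 1 · 12 + 3
  12 = 4 · 3 + 0
gcd(459, 129) = 3.
Track Bezout coefficients alongside the remainders: start with r₀ = 459 = a·1 + b·0 (s = 1, t = 0) and r₁ = 129 = a·0 + b·1 (s = 0, t = 1); each new remainder r_{k+1} = r_{k-1} − q_k·r_k inherits s_{k+1} = s_{k-1} − q_k·s_k, t_{k+1} = t_{k-1} − q_k·t_k, so r_k = a·s_k + b·t_k at every step:
  q = 3: r = 72, s = 1 − 3·0 = 1, t = 0 − 3·1 = -3  (check: 459·1 + 129·(-3) = 72)
  q = 1: r = 57, s = 0 − 1·1 = -1, t = 1 − 1·(-3) = 4  (check: 459·(-1) + 129·4 = 57)
  q = 1: r = 15, s = 1 − 1·(-1) = 2, t = -3 − 1·4 = -7  (check: 459·2 + 129·(-7) = 15)
  q = 3: r = 12, s = -1 − 3·2 = -7, t = 4 − 3·(-7) = 25  (check: 459·(-7) + 129·25 = 12)
  q = 1: r = 3, s = 2 − 1·(-7) = 9, t = -7 − 1·25 = -32  (check: 459·9 + 129·(-32) = 3)
The row with r = 3 (the gcd) gives the Bezout coefficients s = 9, t = -32.
Result: 459 · (9) + 129 · (-32) = 3.

gcd(459, 129) = 3; s = 9, t = -32 (check: 459·9 + 129·(-32) = 3).


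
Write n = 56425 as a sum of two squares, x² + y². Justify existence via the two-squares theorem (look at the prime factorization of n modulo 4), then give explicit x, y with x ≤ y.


Step 1: Factor n = 56425 = 5^2 · 37 · 61.
Step 2: Check the mod-4 condition on each prime factor: 5 ≡ 1 (mod 4), exponent 2; 37 ≡ 1 (mod 4), exponent 1; 61 ≡ 1 (mod 4), exponent 1.
All primes ≡ 3 (mod 4) appear to even exponent (or don't appear), so by the two-squares theorem n IS expressible as a sum of two squares.
Step 3: Build a representation. Group n = k² · m with k = 5 and m = 37 · 61 = 2257 (a product of primes ≡ 1 (mod 4)); a representation of m scales to one of n via (k·x)² + (k·y)² = k²(x² + y²). Each prime p ≡ 1 (mod 4) is itself a sum of two squares; find a² by testing p − a² for a perfect square:
  37: 37 − 1² = 36 = 6² ⇒ 37 = 1² + 6².
  61: 61 − 1² = 60, 61 − 2² = 57, 61 − 3² = 52, 61 − 4² = 45, 61 − 5² = 36 = 6² ⇒ 61 = 5² + 6².
  Combine using the Brahmagupta–Fibonacci identity (a² + b²)(c² + d²) = (ac − bd)² + (ad + bc)² = (ac + bd)² + (ad − bc)²:
  37 · 61 = 2257: from (1² + 6²)(5² + 6²), take (1·5 − 6·6, 1·6 + 6·5) = (5 − 36, 6 + 30) = (-31, 36); dropping signs (only squares matter) gives (31, 36); check 31² + 36² = 961 + 1296 = 2257 ✓.
  Scale by k = 5: (5·31, 5·36) = (155, 180).
Step 4: Order so x ≤ y and verify: 155² + 180² = 24025 + 32400 = 56425 = n. ✓

n = 56425 = 155² + 180² (one valid representation with x ≤ y).


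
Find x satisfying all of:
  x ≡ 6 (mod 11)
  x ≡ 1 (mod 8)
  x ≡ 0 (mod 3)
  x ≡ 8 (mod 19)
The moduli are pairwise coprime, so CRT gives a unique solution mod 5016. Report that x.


Product of moduli M = 11 · 8 · 3 · 19 = 5016.
Merge one congruence at a time:
  Start: x ≡ 6 (mod 11).
  Combine with x ≡ 1 (mod 8); new modulus lcm = 88.
    Write x = 6 + 11·t and substitute into x ≡ 1 (mod 8): 11·t ≡ 1 − 6 = -5 (mod 8).
    Reduce coefficients mod 8: 3·t ≡ 3 (mod 8).
    The inverse of 3 mod 8 is 3 (since 3·3 = 9 = 1·8 + 1), so t ≡ 3·3 = 9 ≡ 1 (mod 8).
    Then x = 6 + 11·1 = 17, valid modulo lcm(11, 8) = 88: x ≡ 17 (mod 88).
  Combine with x ≡ 0 (mod 3); new modulus lcm = 264.
    Write x = 17 + 88·t and substitute into x ≡ 0 (mod 3): 88·t ≡ 0 − 17 = -17 (mod 3).
    Reduce coefficients mod 3: 1·t ≡ 1 (mod 3).
    So t ≡ 1 (mod 3).
    Then x = 17 + 88·1 = 105, valid modulo lcm(88, 3) = 264: x ≡ 105 (mod 264).
  Combine with x ≡ 8 (mod 19); new modulus lcm = 5016.
    Write x = 105 + 264·t and substitute into x ≡ 8 (mod 19): 264·t ≡ 8 − 105 = -97 (mod 19).
    Reduce coefficients mod 19: 17·t ≡ 17 (mod 19).
    The inverse of 17 mod 19 is 9 (since 17·9 = 153 = 8·19 + 1), so t ≡ 9·17 = 153 ≡ 1 (mod 19).
    Then x = 105 + 264·1 = 369, valid modulo lcm(264, 19) = 5016: x ≡ 369 (mod 5016).
Verify against each original: 369 mod 11 = 6, 369 mod 8 = 1, 369 mod 3 = 0, 369 mod 19 = 8.

x ≡ 369 (mod 5016).


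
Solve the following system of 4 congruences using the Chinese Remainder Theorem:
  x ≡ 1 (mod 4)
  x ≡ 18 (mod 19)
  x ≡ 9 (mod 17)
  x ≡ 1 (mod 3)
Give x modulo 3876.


Product of moduli M = 4 · 19 · 17 · 3 = 3876.
Merge one congruence at a time:
  Start: x ≡ 1 (mod 4).
  Combine with x ≡ 18 (mod 19); new modulus lcm = 76.
    Write x = 1 + 4·t and substitute into x ≡ 18 (mod 19): 4·t ≡ 18 − 1 = 17 (mod 19).
    The inverse of 4 mod 19 is 5 (since 4·5 = 20 = 1·19 + 1), so t ≡ 5·17 = 85 ≡ 9 (mod 19).
    Then x = 1 + 4·9 = 37, valid modulo lcm(4, 19) = 76: x ≡ 37 (mod 76).
  Combine with x ≡ 9 (mod 17); new modulus lcm = 1292.
    Write x = 37 + 76·t and substitute into x ≡ 9 (mod 17): 76·t ≡ 9 − 37 = -28 (mod 17).
    Reduce coefficients mod 17: 8·t ≡ 6 (mod 17).
    The inverse of 8 mod 17 is 15 (since 8·15 = 120 = 7·17 + 1), so t ≡ 15·6 = 90 ≡ 5 (mod 17).
    Then x = 37 + 76·5 = 417, valid modulo lcm(76, 17) = 1292: x ≡ 417 (mod 1292).
  Combine with x ≡ 1 (mod 3); new modulus lcm = 3876.
    Write x = 417 + 1292·t and substitute into x ≡ 1 (mod 3): 1292·t ≡ 1 − 417 = -416 (mod 3).
    Reduce coefficients mod 3: 2·t ≡ 1 (mod 3).
    The inverse of 2 mod 3 is 2 (since 2·2 = 4 = 1·3 + 1), so t ≡ 2·1 = 2 ≡ 2 (mod 3).
    Then x = 417 + 1292·2 = 3001, valid modulo lcm(1292, 3) = 3876: x ≡ 3001 (mod 3876).
Verify against each original: 3001 mod 4 = 1, 3001 mod 19 = 18, 3001 mod 17 = 9, 3001 mod 3 = 1.

x ≡ 3001 (mod 3876).


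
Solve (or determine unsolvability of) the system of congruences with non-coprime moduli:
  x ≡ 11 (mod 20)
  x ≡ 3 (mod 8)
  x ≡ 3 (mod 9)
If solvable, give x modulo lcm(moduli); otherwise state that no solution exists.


Moduli 20, 8, 9 are not pairwise coprime, so CRT works modulo lcm(m_i) when all pairwise compatibility conditions hold.
Pairwise compatibility: gcd(m_i, m_j) must divide a_i - a_j for every pair.
Merge one congruence at a time:
  Start: x ≡ 11 (mod 20).
  Combine with x ≡ 3 (mod 8): gcd(20, 8) = 4; 3 - 11 = -8, which IS divisible by 4, so compatible.
    Write x = 11 + 20·t and substitute into x ≡ 3 (mod 8): 20·t ≡ 3 − 11 = -8 (mod 8).
    Divide the congruence (and modulus) by g = 4: 5·t ≡ -2 (mod 2).
    Reduce coefficients mod 2: 1·t ≡ 0 (mod 2).
    So t ≡ 0 (mod 2).
    Then x = 11 + 20·0 = 11, valid modulo lcm(20, 8) = 40: x ≡ 11 (mod 40).
  Combine with x ≡ 3 (mod 9): gcd(40, 9) = 1; 3 - 11 = -8, which IS divisible by 1, so compatible.
    Write x = 11 + 40·t and substitute into x ≡ 3 (mod 9): 40·t ≡ 3 − 11 = -8 (mod 9).
    Reduce coefficients mod 9: 4·t ≡ 1 (mod 9).
    The inverse of 4 mod 9 is 7 (since 4·7 = 28 = 3·9 + 1), so t ≡ 7·1 = 7 ≡ 7 (mod 9).
    Then x = 11 + 40·7 = 291, valid modulo lcm(40, 9) = 360: x ≡ 291 (mod 360).
Verify: 291 mod 20 = 11, 291 mod 8 = 3, 291 mod 9 = 3.

x ≡ 291 (mod 360).


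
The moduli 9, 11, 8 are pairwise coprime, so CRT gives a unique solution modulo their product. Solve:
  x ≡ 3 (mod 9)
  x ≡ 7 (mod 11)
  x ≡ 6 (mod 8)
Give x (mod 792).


Moduli 9, 11, 8 are pairwise coprime; by CRT there is a unique solution modulo M = 9 · 11 · 8 = 792.
Solve pairwise, accumulating the modulus:
  Start with x ≡ 3 (mod 9).
  Combine with x ≡ 7 (mod 11): since gcd(9, 11) = 1, we get a unique residue mod 99.
    Write x = 3 + 9·t and substitute into x ≡ 7 (mod 11): 9·t ≡ 7 − 3 = 4 (mod 11).
    The inverse of 9 mod 11 is 5 (since 9·5 = 45 = 4·11 + 1), so t ≡ 5·4 = 20 ≡ 9 (mod 11).
    Then x = 3 + 9·9 = 84, valid modulo lcm(9, 11) = 99: x ≡ 84 (mod 99).
  Combine with x ≡ 6 (mod 8): since gcd(99, 8) = 1, we get a unique residue mod 792.
    Write x = 84 + 99·t and substitute into x ≡ 6 (mod 8): 99·t ≡ 6 − 84 = -78 (mod 8).
    Reduce coefficients mod 8: 3·t ≡ 2 (mod 8).
    The inverse of 3 mod 8 is 3 (since 3·3 = 9 = 1·8 + 1), so t ≡ 3·2 = 6 ≡ 6 (mod 8).
    Then x = 84 + 99·6 = 678, valid modulo lcm(99, 8) = 792: x ≡ 678 (mod 792).
Verify: 678 mod 9 = 3 ✓, 678 mod 11 = 7 ✓, 678 mod 8 = 6 ✓.

x ≡ 678 (mod 792).


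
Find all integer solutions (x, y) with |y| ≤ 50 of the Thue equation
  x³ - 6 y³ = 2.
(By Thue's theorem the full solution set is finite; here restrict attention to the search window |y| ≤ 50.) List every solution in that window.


The equation is x³ - 6y³ = 2. For fixed y, x³ = 6·y³ + 2, so a solution requires the RHS to be a perfect cube.
Strategy: iterate y from -50 to 50, compute RHS = 6·y³ + 2, and check whether it is a (positive or negative) perfect cube.
Check small values of y:
  y = 0: RHS = 2 is not a perfect cube.
  y = 1: RHS = 8 = (2)³ ⇒ x = 2 works.
  y = -1: RHS = -4 is not a perfect cube.
  y = 2: RHS = 50 is not a perfect cube.
  y = -2: RHS = -46 is not a perfect cube.
  y = 3: RHS = 164 is not a perfect cube.
  y = -3: RHS = -160 is not a perfect cube.
Continuing the search up to |y| = 50 finds no further solutions beyond those listed.
Collected solutions: (2, 1).

Solutions (with |y| ≤ 50): (2, 1).


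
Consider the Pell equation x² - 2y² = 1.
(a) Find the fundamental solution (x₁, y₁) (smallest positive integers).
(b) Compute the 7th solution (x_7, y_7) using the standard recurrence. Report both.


Step 1: Find the fundamental solution (x₁, y₁) of x² - 2y² = 1.
  Expand √2 as a continued fraction. a₀ = ⌊√2⌋ = 1; iterate m_{k+1} = d_k·a_k − m_k, d_{k+1} = (2 − m_{k+1}²)/d_k, a_{k+1} = ⌊(a₀ + m_{k+1})/d_{k+1}⌋ (starting m₀ = 0, d₀ = 1), with convergents p_k = a_k·p_{k-1} + p_{k-2}, q_k = a_k·q_{k-1} + q_{k-2} (p₋₁ = 1, q₋₁ = 0):
  k = 0: a₀ = 1; p₀/q₀ = 1/1; p₀² − 2·q₀² = 1 − 2 = -1.
  k = 1: m = 1, d = 1, a = ⌊(1 + 1)/1⌋ = 2; p/q = (2·1 + 1)/(2·1 + 0) = 3/2; p² − 2·q² = 9 − 8 = 1.
  The first convergent with p² − 2·q² = 1 gives the fundamental solution (x₁, y₁) = (3, 2).
Step 2: Apply the recurrence (x_{n+1}, y_{n+1}) = (x₁x_n + 2y₁y_n, x₁y_n + y₁x_n) repeatedly.
  From (x_1, y_1) = (3, 2): x_2 = 3·3 + 2·2·2 = 17; y_2 = 3·2 + 2·3 = 12.
  From (x_2, y_2) = (17, 12): x_3 = 3·17 + 2·2·12 = 99; y_3 = 3·12 + 2·17 = 70.
  From (x_3, y_3) = (99, 70): x_4 = 3·99 + 2·2·70 = 577; y_4 = 3·70 + 2·99 = 408.
  From (x_4, y_4) = (577, 408): x_5 = 3·577 + 2·2·408 = 3363; y_5 = 3·408 + 2·577 = 2378.
  From (x_5, y_5) = (3363, 2378): x_6 = 3·3363 + 2·2·2378 = 19601; y_6 = 3·2378 + 2·3363 = 13860.
  From (x_6, y_6) = (19601, 13860): x_7 = 3·19601 + 2·2·13860 = 114243; y_7 = 3·13860 + 2·19601 = 80782.
Step 3: Verify x_7² - 2·y_7² = 13051463049 - 13051463048 = 1 (should be 1). ✓

(x_1, y_1) = (3, 2); (x_7, y_7) = (114243, 80782).


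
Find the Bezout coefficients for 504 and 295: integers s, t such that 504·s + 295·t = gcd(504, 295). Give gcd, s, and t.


Euclidean algorithm on (504, 295) — divide until remainder is 0:
  504 = 1 · 295 + 209
  295 = 1 · 209 + 86
  209 = 2 · 86 + 37
  86 = 2 · 37 + 12
  37 = 3 · 12 + 1
  12 = 12 · 1 + 0
gcd(504, 295) = 1.
Track Bezout coefficients alongside the remainders: start with r₀ = 504 = a·1 + b·0 (s = 1, t = 0) and r₁ = 295 = a·0 + b·1 (s = 0, t = 1); each new remainder r_{k+1} = r_{k-1} − q_k·r_k inherits s_{k+1} = s_{k-1} − q_k·s_k, t_{k+1} = t_{k-1} − q_k·t_k, so r_k = a·s_k + b·t_k at every step:
  q = 1: r = 209, s = 1 − 1·0 = 1, t = 0 − 1·1 = -1  (check: 504·1 + 295·(-1) = 209)
  q = 1: r = 86, s = 0 − 1·1 = -1, t = 1 − 1·(-1) = 2  (check: 504·(-1) + 295·2 = 86)
  q = 2: r = 37, s = 1 − 2·(-1) = 3, t = -1 − 2·2 = -5  (check: 504·3 + 295·(-5) = 37)
  q = 2: r = 12, s = -1 − 2·3 = -7, t = 2 − 2·(-5) = 12  (check: 504·(-7) + 295·12 = 12)
  q = 3: r = 1, s = 3 − 3·(-7) = 24, t = -5 − 3·12 = -41  (check: 504·24 + 295·(-41) = 1)
The row with r = 1 (the gcd) gives the Bezout coefficients s = 24, t = -41.
Result: 504 · (24) + 295 · (-41) = 1.

gcd(504, 295) = 1; s = 24, t = -41 (check: 504·24 + 295·(-41) = 1).


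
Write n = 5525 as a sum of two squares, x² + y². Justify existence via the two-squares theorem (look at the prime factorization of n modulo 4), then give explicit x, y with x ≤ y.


Step 1: Factor n = 5525 = 5^2 · 13 · 17.
Step 2: Check the mod-4 condition on each prime factor: 5 ≡ 1 (mod 4), exponent 2; 13 ≡ 1 (mod 4), exponent 1; 17 ≡ 1 (mod 4), exponent 1.
All primes ≡ 3 (mod 4) appear to even exponent (or don't appear), so by the two-squares theorem n IS expressible as a sum of two squares.
Step 3: Build a representation. Group n = k² · m with k = 5 and m = 13 · 17 = 221 (a product of primes ≡ 1 (mod 4)); a representation of m scales to one of n via (k·x)² + (k·y)² = k²(x² + y²). Each prime p ≡ 1 (mod 4) is itself a sum of two squares; find a² by testing p − a² for a perfect square:
  13: 13 − 1² = 12, 13 − 2² = 9 = 3² ⇒ 13 = 2² + 3².
  17: 17 − 1² = 16 = 4² ⇒ 17 = 1² + 4².
  Combine using the Brahmagupta–Fibonacci identity (a² + b²)(c² + d²) = (ac − bd)² + (ad + bc)² = (ac + bd)² + (ad − bc)²:
  13 · 17 = 221: from (2² + 3²)(1² + 4²), take (2·1 − 3·4, 2·4 + 3·1) = (2 − 12, 8 + 3) = (-10, 11); dropping signs (only squares matter) gives (10, 11); check 10² + 11² = 100 + 121 = 221 ✓.
  Scale by k = 5: (5·10, 5·11) = (50, 55).
Step 4: Order so x ≤ y and verify: 50² + 55² = 2500 + 3025 = 5525 = n. ✓

n = 5525 = 50² + 55² (one valid representation with x ≤ y).


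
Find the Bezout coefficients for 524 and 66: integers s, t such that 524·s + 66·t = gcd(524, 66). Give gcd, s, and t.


Euclidean algorithm on (524, 66) — divide until remainder is 0:
  524 = 7 · 66 + 62
  66 = 1 · 62 + 4
  62 = 15 · 4 + 2
  4 = 2 · 2 + 0
gcd(524, 66) = 2.
Track Bezout coefficients alongside the remainders: start with r₀ = 524 = a·1 + b·0 (s = 1, t = 0) and r₁ = 66 = a·0 + b·1 (s = 0, t = 1); each new remainder r_{k+1} = r_{k-1} − q_k·r_k inherits s_{k+1} = s_{k-1} − q_k·s_k, t_{k+1} = t_{k-1} − q_k·t_k, so r_k = a·s_k + b·t_k at every step:
  q = 7: r = 62, s = 1 − 7·0 = 1, t = 0 − 7·1 = -7  (check: 524·1 + 66·(-7) = 62)
  q = 1: r = 4, s = 0 − 1·1 = -1, t = 1 − 1·(-7) = 8  (check: 524·(-1) + 66·8 = 4)
  q = 15: r = 2, s = 1 − 15·(-1) = 16, t = -7 − 15·8 = -127  (check: 524·16 + 66·(-127) = 2)
The row with r = 2 (the gcd) gives the Bezout coefficients s = 16, t = -127.
Result: 524 · (16) + 66 · (-127) = 2.

gcd(524, 66) = 2; s = 16, t = -127 (check: 524·16 + 66·(-127) = 2).


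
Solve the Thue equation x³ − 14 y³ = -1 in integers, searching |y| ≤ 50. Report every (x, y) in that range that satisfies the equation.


The equation is x³ - 14y³ = -1. For fixed y, x³ = 14·y³ − 1, so a solution requires the RHS to be a perfect cube.
Strategy: iterate y from -50 to 50, compute RHS = 14·y³ − 1, and check whether it is a (positive or negative) perfect cube.
Check small values of y:
  y = 0: RHS = -1 = (-1)³ ⇒ x = -1 works.
  y = 1: RHS = 13 is not a perfect cube.
  y = -1: RHS = -15 is not a perfect cube.
  y = 2: RHS = 111 is not a perfect cube.
  y = -2: RHS = -113 is not a perfect cube.
  y = 3: RHS = 377 is not a perfect cube.
  y = -3: RHS = -379 is not a perfect cube.
Continuing the search up to |y| = 50 finds no further solutions beyond those listed.
Collected solutions: (-1, 0).

Solutions (with |y| ≤ 50): (-1, 0).


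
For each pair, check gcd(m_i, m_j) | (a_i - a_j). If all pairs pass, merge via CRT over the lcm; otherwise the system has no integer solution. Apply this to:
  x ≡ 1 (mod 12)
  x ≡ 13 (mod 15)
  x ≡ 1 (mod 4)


Moduli 12, 15, 4 are not pairwise coprime, so CRT works modulo lcm(m_i) when all pairwise compatibility conditions hold.
Pairwise compatibility: gcd(m_i, m_j) must divide a_i - a_j for every pair.
Merge one congruence at a time:
  Start: x ≡ 1 (mod 12).
  Combine with x ≡ 13 (mod 15): gcd(12, 15) = 3; 13 - 1 = 12, which IS divisible by 3, so compatible.
    Write x = 1 + 12·t and substitute into x ≡ 13 (mod 15): 12·t ≡ 13 − 1 = 12 (mod 15).
    Divide the congruence (and modulus) by g = 3: 4·t ≡ 4 (mod 5).
    The inverse of 4 mod 5 is 4 (since 4·4 = 16 = 3·5 + 1), so t ≡ 4·4 = 16 ≡ 1 (mod 5).
    Then x = 1 + 12·1 = 13, valid modulo lcm(12, 15) = 60: x ≡ 13 (mod 60).
  Combine with x ≡ 1 (mod 4): gcd(60, 4) = 4; 1 - 13 = -12, which IS divisible by 4, so compatible.
    Write x = 13 + 60·t and substitute into x ≡ 1 (mod 4): 60·t ≡ 1 − 13 = -12 (mod 4).
    Divide the congruence (and modulus) by g = 4: 15·t ≡ -3 (mod 1).
    Modulo 1 every t works; take t = 0.
    Then x = 13 + 60·0 = 13, valid modulo lcm(60, 4) = 60: x ≡ 13 (mod 60).
Verify: 13 mod 12 = 1, 13 mod 15 = 13, 13 mod 4 = 1.

x ≡ 13 (mod 60).


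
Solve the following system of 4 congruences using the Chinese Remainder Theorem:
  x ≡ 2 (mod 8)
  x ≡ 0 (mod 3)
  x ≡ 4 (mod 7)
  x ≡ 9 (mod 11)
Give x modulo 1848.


Product of moduli M = 8 · 3 · 7 · 11 = 1848.
Merge one congruence at a time:
  Start: x ≡ 2 (mod 8).
  Combine with x ≡ 0 (mod 3); new modulus lcm = 24.
    Write x = 2 + 8·t and substitute into x ≡ 0 (mod 3): 8·t ≡ 0 − 2 = -2 (mod 3).
    Reduce coefficients mod 3: 2·t ≡ 1 (mod 3).
    The inverse of 2 mod 3 is 2 (since 2·2 = 4 = 1·3 + 1), so t ≡ 2·1 = 2 ≡ 2 (mod 3).
    Then x = 2 + 8·2 = 18, valid modulo lcm(8, 3) = 24: x ≡ 18 (mod 24).
  Combine with x ≡ 4 (mod 7); new modulus lcm = 168.
    Write x = 18 + 24·t and substitute into x ≡ 4 (mod 7): 24·t ≡ 4 − 18 = -14 (mod 7).
    Reduce coefficients mod 7: 3·t ≡ 0 (mod 7).
    The inverse of 3 mod 7 is 5 (since 3·5 = 15 = 2·7 + 1), so t ≡ 5·0 = 0 ≡ 0 (mod 7).
    Then x = 18 + 24·0 = 18, valid modulo lcm(24, 7) = 168: x ≡ 18 (mod 168).
  Combine with x ≡ 9 (mod 11); new modulus lcm = 1848.
    Write x = 18 + 168·t and substitute into x ≡ 9 (mod 11): 168·t ≡ 9 − 18 = -9 (mod 11).
    Reduce coefficients mod 11: 3·t ≡ 2 (mod 11).
    The inverse of 3 mod 11 is 4 (since 3·4 = 12 = 1·11 + 1), so t ≡ 4·2 = 8 ≡ 8 (mod 11).
    Then x = 18 + 168·8 = 1362, valid modulo lcm(168, 11) = 1848: x ≡ 1362 (mod 1848).
Verify against each original: 1362 mod 8 = 2, 1362 mod 3 = 0, 1362 mod 7 = 4, 1362 mod 11 = 9.

x ≡ 1362 (mod 1848).


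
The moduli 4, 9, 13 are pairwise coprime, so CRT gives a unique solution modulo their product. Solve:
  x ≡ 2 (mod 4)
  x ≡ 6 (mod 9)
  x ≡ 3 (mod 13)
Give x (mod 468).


Moduli 4, 9, 13 are pairwise coprime; by CRT there is a unique solution modulo M = 4 · 9 · 13 = 468.
Solve pairwise, accumulating the modulus:
  Start with x ≡ 2 (mod 4).
  Combine with x ≡ 6 (mod 9): since gcd(4, 9) = 1, we get a unique residue mod 36.
    Write x = 2 + 4·t and substitute into x ≡ 6 (mod 9): 4·t ≡ 6 − 2 = 4 (mod 9).
    The inverse of 4 mod 9 is 7 (since 4·7 = 28 = 3·9 + 1), so t ≡ 7·4 = 28 ≡ 1 (mod 9).
    Then x = 2 + 4·1 = 6, valid modulo lcm(4, 9) = 36: x ≡ 6 (mod 36).
  Combine with x ≡ 3 (mod 13): since gcd(36, 13) = 1, we get a unique residue mod 468.
    Write x = 6 + 36·t and substitute into x ≡ 3 (mod 13): 36·t ≡ 3 − 6 = -3 (mod 13).
    Reduce coefficients mod 13: 10·t ≡ 10 (mod 13).
    The inverse of 10 mod 13 is 4 (since 10·4 = 40 = 3·13 + 1), so t ≡ 4·10 = 40 ≡ 1 (mod 13).
    Then x = 6 + 36·1 = 42, valid modulo lcm(36, 13) = 468: x ≡ 42 (mod 468).
Verify: 42 mod 4 = 2 ✓, 42 mod 9 = 6 ✓, 42 mod 13 = 3 ✓.

x ≡ 42 (mod 468).


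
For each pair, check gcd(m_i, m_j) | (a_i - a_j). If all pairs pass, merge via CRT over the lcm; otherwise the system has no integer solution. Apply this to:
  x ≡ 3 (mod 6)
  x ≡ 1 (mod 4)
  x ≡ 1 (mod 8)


Moduli 6, 4, 8 are not pairwise coprime, so CRT works modulo lcm(m_i) when all pairwise compatibility conditions hold.
Pairwise compatibility: gcd(m_i, m_j) must divide a_i - a_j for every pair.
Merge one congruence at a time:
  Start: x ≡ 3 (mod 6).
  Combine with x ≡ 1 (mod 4): gcd(6, 4) = 2; 1 - 3 = -2, which IS divisible by 2, so compatible.
    Write x = 3 + 6·t and substitute into x ≡ 1 (mod 4): 6·t ≡ 1 − 3 = -2 (mod 4).
    Divide the congruence (and modulus) by g = 2: 3·t ≡ -1 (mod 2).
    Reduce coefficients mod 2: 1·t ≡ 1 (mod 2).
    So t ≡ 1 (mod 2).
    Then x = 3 + 6·1 = 9, valid modulo lcm(6, 4) = 12: x ≡ 9 (mod 12).
  Combine with x ≡ 1 (mod 8): gcd(12, 8) = 4; 1 - 9 = -8, which IS divisible by 4, so compatible.
    Write x = 9 + 12·t and substitute into x ≡ 1 (mod 8): 12·t ≡ 1 − 9 = -8 (mod 8).
    Divide the congruence (and modulus) by g = 4: 3·t ≡ -2 (mod 2).
    Reduce coefficients mod 2: 1·t ≡ 0 (mod 2).
    So t ≡ 0 (mod 2).
    Then x = 9 + 12·0 = 9, valid modulo lcm(12, 8) = 24: x ≡ 9 (mod 24).
Verify: 9 mod 6 = 3, 9 mod 4 = 1, 9 mod 8 = 1.

x ≡ 9 (mod 24).


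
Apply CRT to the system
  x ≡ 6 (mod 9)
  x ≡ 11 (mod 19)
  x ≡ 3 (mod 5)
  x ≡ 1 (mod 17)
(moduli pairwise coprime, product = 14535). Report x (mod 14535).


Product of moduli M = 9 · 19 · 5 · 17 = 14535.
Merge one congruence at a time:
  Start: x ≡ 6 (mod 9).
  Combine with x ≡ 11 (mod 19); new modulus lcm = 171.
    Write x = 6 + 9·t and substitute into x ≡ 11 (mod 19): 9·t ≡ 11 − 6 = 5 (mod 19).
    The inverse of 9 mod 19 is 17 (since 9·17 = 153 = 8·19 + 1), so t ≡ 17·5 = 85 ≡ 9 (mod 19).
    Then x = 6 + 9·9 = 87, valid modulo lcm(9, 19) = 171: x ≡ 87 (mod 171).
  Combine with x ≡ 3 (mod 5); new modulus lcm = 855.
    Write x = 87 + 171·t and substitute into x ≡ 3 (mod 5): 171·t ≡ 3 − 87 = -84 (mod 5).
    Reduce coefficients mod 5: 1·t ≡ 1 (mod 5).
    So t ≡ 1 (mod 5).
    Then x = 87 + 171·1 = 258, valid modulo lcm(171, 5) = 855: x ≡ 258 (mod 855).
  Combine with x ≡ 1 (mod 17); new modulus lcm = 14535.
    Write x = 258 + 855·t and substitute into x ≡ 1 (mod 17): 855·t ≡ 1 − 258 = -257 (mod 17).
    Reduce coefficients mod 17: 5·t ≡ 15 (mod 17).
    The inverse of 5 mod 17 is 7 (since 5·7 = 35 = 2·17 + 1), so t ≡ 7·15 = 105 ≡ 3 (mod 17).
    Then x = 258 + 855·3 = 2823, valid modulo lcm(855, 17) = 14535: x ≡ 2823 (mod 14535).
Verify against each original: 2823 mod 9 = 6, 2823 mod 19 = 11, 2823 mod 5 = 3, 2823 mod 17 = 1.

x ≡ 2823 (mod 14535).


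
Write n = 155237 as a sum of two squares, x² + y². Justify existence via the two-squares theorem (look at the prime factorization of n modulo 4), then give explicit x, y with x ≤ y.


Step 1: Factor n = 155237 = 29 · 53 · 101.
Step 2: Check the mod-4 condition on each prime factor: 29 ≡ 1 (mod 4), exponent 1; 53 ≡ 1 (mod 4), exponent 1; 101 ≡ 1 (mod 4), exponent 1.
All primes ≡ 3 (mod 4) appear to even exponent (or don't appear), so by the two-squares theorem n IS expressible as a sum of two squares.
Step 3: Build a representation. Here n = 29 · 53 · 101 is a product of primes ≡ 1 (mod 4). Each prime p ≡ 1 (mod 4) is itself a sum of two squares; find a² by testing p − a² for a perfect square:
  29: 29 − 1² = 28, 29 − 2² = 25 = 5² ⇒ 29 = 2² + 5².
  53: 53 − 1² = 52, 53 − 2² = 49 = 7² ⇒ 53 = 2² + 7².
  101: 101 − 1² = 100 = 10² ⇒ 101 = 1² + 10².
  Combine using the Brahmagupta–Fibonacci identity (a² + b²)(c² + d²) = (ac − bd)² + (ad + bc)² = (ac + bd)² + (ad − bc)²:
  29 · 53 = 1537: from (2² + 5²)(2² + 7²), take (2·2 − 5·7, 2·7 + 5·2) = (4 − 35, 14 + 10) = (-31, 24); dropping signs (only squares matter) gives (31, 24); check 31² + 24² = 961 + 576 = 1537 ✓.
  1537 · 101 = 155237: from (31² + 24²)(1² + 10²), take (31·1 − 24·10, 31·10 + 24·1) = (31 − 240, 310 + 24) = (-209, 334); dropping signs (only squares matter) gives (209, 334); check 209² + 334² = 43681 + 111556 = 155237 ✓.
Step 4: Order so x ≤ y and verify: 209² + 334² = 43681 + 111556 = 155237 = n. ✓

n = 155237 = 209² + 334² (one valid representation with x ≤ y).


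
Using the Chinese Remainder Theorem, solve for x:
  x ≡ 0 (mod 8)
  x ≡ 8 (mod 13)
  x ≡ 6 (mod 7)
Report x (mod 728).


Moduli 8, 13, 7 are pairwise coprime; by CRT there is a unique solution modulo M = 8 · 13 · 7 = 728.
Solve pairwise, accumulating the modulus:
  Start with x ≡ 0 (mod 8).
  Combine with x ≡ 8 (mod 13): since gcd(8, 13) = 1, we get a unique residue mod 104.
    Write x = 0 + 8·t and substitute into x ≡ 8 (mod 13): 8·t ≡ 8 − 0 = 8 (mod 13).
    The inverse of 8 mod 13 is 5 (since 8·5 = 40 = 3·13 + 1), so t ≡ 5·8 = 40 ≡ 1 (mod 13).
    Then x = 0 + 8·1 = 8, valid modulo lcm(8, 13) = 104: x ≡ 8 (mod 104).
  Combine with x ≡ 6 (mod 7): since gcd(104, 7) = 1, we get a unique residue mod 728.
    Write x = 8 + 104·t and substitute into x ≡ 6 (mod 7): 104·t ≡ 6 − 8 = -2 (mod 7).
    Reduce coefficients mod 7: 6·t ≡ 5 (mod 7).
    The inverse of 6 mod 7 is 6 (since 6·6 = 36 = 5·7 + 1), so t ≡ 6·5 = 30 ≡ 2 (mod 7).
    Then x = 8 + 104·2 = 216, valid modulo lcm(104, 7) = 728: x ≡ 216 (mod 728).
Verify: 216 mod 8 = 0 ✓, 216 mod 13 = 8 ✓, 216 mod 7 = 6 ✓.

x ≡ 216 (mod 728).


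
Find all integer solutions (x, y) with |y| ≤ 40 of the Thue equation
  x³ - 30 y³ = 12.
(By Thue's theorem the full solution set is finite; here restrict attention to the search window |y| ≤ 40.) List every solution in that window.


The equation is x³ - 30y³ = 12. For fixed y, x³ = 30·y³ + 12, so a solution requires the RHS to be a perfect cube.
Strategy: iterate y from -40 to 40, compute RHS = 30·y³ + 12, and check whether it is a (positive or negative) perfect cube.
Check small values of y:
  y = 0: RHS = 12 is not a perfect cube.
  y = 1: RHS = 42 is not a perfect cube.
  y = -1: RHS = -18 is not a perfect cube.
  y = 2: RHS = 252 is not a perfect cube.
  y = -2: RHS = -228 is not a perfect cube.
  y = 3: RHS = 822 is not a perfect cube.
  y = -3: RHS = -798 is not a perfect cube.
Continuing the search up to |y| = 40 finds no solutions either.
No (x, y) in the scanned range satisfies the equation.

No integer solutions with |y| ≤ 40.


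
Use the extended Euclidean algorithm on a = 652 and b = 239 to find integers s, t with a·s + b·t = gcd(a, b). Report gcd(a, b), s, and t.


Euclidean algorithm on (652, 239) — divide until remainder is 0:
  652 = 2 · 239 + 174
  239 = 1 · 174 + 65
  174 = 2 · 65 + 44
  65 = 1 · 44 + 21
  44 = 2 · 21 + 2
  21 = 10 · 2 + 1
  2 = 2 · 1 + 0
gcd(652, 239) = 1.
Track Bezout coefficients alongside the remainders: start with r₀ = 652 = a·1 + b·0 (s = 1, t = 0) and r₁ = 239 = a·0 + b·1 (s = 0, t = 1); each new remainder r_{k+1} = r_{k-1} − q_k·r_k inherits s_{k+1} = s_{k-1} − q_k·s_k, t_{k+1} = t_{k-1} − q_k·t_k, so r_k = a·s_k + b·t_k at every step:
  q = 2: r = 174, s = 1 − 2·0 = 1, t = 0 − 2·1 = -2  (check: 652·1 + 239·(-2) = 174)
  q = 1: r = 65, s = 0 − 1·1 = -1, t = 1 − 1·(-2) = 3  (check: 652·(-1) + 239·3 = 65)
  q = 2: r = 44, s = 1 − 2·(-1) = 3, t = -2 − 2·3 = -8  (check: 652·3 + 239·(-8) = 44)
  q = 1: r = 21, s = -1 − 1·3 = -4, t = 3 − 1·(-8) = 11  (check: 652·(-4) + 239·11 = 21)
  q = 2: r = 2, s = 3 − 2·(-4) = 11, t = -8 − 2·11 = -30  (check: 652·11 + 239·(-30) = 2)
  q = 10: r = 1, s = -4 − 10·11 = -114, t = 11 − 10·(-30) = 311  (check: 652·(-114) + 239·311 = 1)
The row with r = 1 (the gcd) gives the Bezout coefficients s = -114, t = 311.
Result: 652 · (-114) + 239 · (311) = 1.

gcd(652, 239) = 1; s = -114, t = 311 (check: 652·(-114) + 239·311 = 1).


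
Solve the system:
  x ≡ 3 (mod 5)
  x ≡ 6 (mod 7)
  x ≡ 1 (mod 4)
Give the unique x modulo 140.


Moduli 5, 7, 4 are pairwise coprime; by CRT there is a unique solution modulo M = 5 · 7 · 4 = 140.
Solve pairwise, accumulating the modulus:
  Start with x ≡ 3 (mod 5).
  Combine with x ≡ 6 (mod 7): since gcd(5, 7) = 1, we get a unique residue mod 35.
    Write x = 3 + 5·t and substitute into x ≡ 6 (mod 7): 5·t ≡ 6 − 3 = 3 (mod 7).
    The inverse of 5 mod 7 is 3 (since 5·3 = 15 = 2·7 + 1), so t ≡ 3·3 = 9 ≡ 2 (mod 7).
    Then x = 3 + 5·2 = 13, valid modulo lcm(5, 7) = 35: x ≡ 13 (mod 35).
  Combine with x ≡ 1 (mod 4): since gcd(35, 4) = 1, we get a unique residue mod 140.
    Write x = 13 + 35·t and substitute into x ≡ 1 (mod 4): 35·t ≡ 1 − 13 = -12 (mod 4).
    Reduce coefficients mod 4: 3·t ≡ 0 (mod 4).
    The inverse of 3 mod 4 is 3 (since 3·3 = 9 = 2·4 + 1), so t ≡ 3·0 = 0 ≡ 0 (mod 4).
    Then x = 13 + 35·0 = 13, valid modulo lcm(35, 4) = 140: x ≡ 13 (mod 140).
Verify: 13 mod 5 = 3 ✓, 13 mod 7 = 6 ✓, 13 mod 4 = 1 ✓.

x ≡ 13 (mod 140).


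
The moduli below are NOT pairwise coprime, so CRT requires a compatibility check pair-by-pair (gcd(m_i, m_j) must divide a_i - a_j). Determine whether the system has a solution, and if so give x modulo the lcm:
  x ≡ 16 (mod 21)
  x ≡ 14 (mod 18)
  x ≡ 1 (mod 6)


Moduli 21, 18, 6 are not pairwise coprime, so CRT works modulo lcm(m_i) when all pairwise compatibility conditions hold.
Pairwise compatibility: gcd(m_i, m_j) must divide a_i - a_j for every pair.
Merge one congruence at a time:
  Start: x ≡ 16 (mod 21).
  Combine with x ≡ 14 (mod 18): gcd(21, 18) = 3, and 14 - 16 = -2 is NOT divisible by 3.
    ⇒ system is inconsistent (no integer solution).

No solution (the system is inconsistent).


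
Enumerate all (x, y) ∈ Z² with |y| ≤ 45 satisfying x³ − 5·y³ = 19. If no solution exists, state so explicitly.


The equation is x³ - 5y³ = 19. For fixed y, x³ = 5·y³ + 19, so a solution requires the RHS to be a perfect cube.
Strategy: iterate y from -45 to 45, compute RHS = 5·y³ + 19, and check whether it is a (positive or negative) perfect cube.
Check small values of y:
  y = 0: RHS = 19 is not a perfect cube.
  y = 1: RHS = 24 is not a perfect cube.
  y = -1: RHS = 14 is not a perfect cube.
  y = 2: RHS = 59 is not a perfect cube.
  y = -2: RHS = -21 is not a perfect cube.
  y = 3: RHS = 154 is not a perfect cube.
  y = -3: RHS = -116 is not a perfect cube.
Continuing the search up to |y| = 45 finds no solutions either.
No (x, y) in the scanned range satisfies the equation.

No integer solutions with |y| ≤ 45.


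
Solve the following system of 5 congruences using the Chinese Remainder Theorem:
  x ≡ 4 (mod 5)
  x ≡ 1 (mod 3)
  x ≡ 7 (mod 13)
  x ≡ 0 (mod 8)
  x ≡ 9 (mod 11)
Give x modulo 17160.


Product of moduli M = 5 · 3 · 13 · 8 · 11 = 17160.
Merge one congruence at a time:
  Start: x ≡ 4 (mod 5).
  Combine with x ≡ 1 (mod 3); new modulus lcm = 15.
    Write x = 4 + 5·t and substitute into x ≡ 1 (mod 3): 5·t ≡ 1 − 4 = -3 (mod 3).
    Reduce coefficients mod 3: 2·t ≡ 0 (mod 3).
    The inverse of 2 mod 3 is 2 (since 2·2 = 4 = 1·3 + 1), so t ≡ 2·0 = 0 ≡ 0 (mod 3).
    Then x = 4 + 5·0 = 4, valid modulo lcm(5, 3) = 15: x ≡ 4 (mod 15).
  Combine with x ≡ 7 (mod 13); new modulus lcm = 195.
    Write x = 4 + 15·t and substitute into x ≡ 7 (mod 13): 15·t ≡ 7 − 4 = 3 (mod 13).
    Reduce coefficients mod 13: 2·t ≡ 3 (mod 13).
    The inverse of 2 mod 13 is 7 (since 2·7 = 14 = 1·13 + 1), so t ≡ 7·3 = 21 ≡ 8 (mod 13).
    Then x = 4 + 15·8 = 124, valid modulo lcm(15, 13) = 195: x ≡ 124 (mod 195).
  Combine with x ≡ 0 (mod 8); new modulus lcm = 1560.
    Write x = 124 + 195·t and substitute into x ≡ 0 (mod 8): 195·t ≡ 0 − 124 = -124 (mod 8).
    Reduce coefficients mod 8: 3·t ≡ 4 (mod 8).
    The inverse of 3 mod 8 is 3 (since 3·3 = 9 = 1·8 + 1), so t ≡ 3·4 = 12 ≡ 4 (mod 8).
    Then x = 124 + 195·4 = 904, valid modulo lcm(195, 8) = 1560: x ≡ 904 (mod 1560).
  Combine with x ≡ 9 (mod 11); new modulus lcm = 17160.
    Write x = 904 + 1560·t and substitute into x ≡ 9 (mod 11): 1560·t ≡ 9 − 904 = -895 (mod 11).
    Reduce coefficients mod 11: 9·t ≡ 7 (mod 11).
    The inverse of 9 mod 11 is 5 (since 9·5 = 45 = 4·11 + 1), so t ≡ 5·7 = 35 ≡ 2 (mod 11).
    Then x = 904 + 1560·2 = 4024, valid modulo lcm(1560, 11) = 17160: x ≡ 4024 (mod 17160).
Verify against each original: 4024 mod 5 = 4, 4024 mod 3 = 1, 4024 mod 13 = 7, 4024 mod 8 = 0, 4024 mod 11 = 9.

x ≡ 4024 (mod 17160).


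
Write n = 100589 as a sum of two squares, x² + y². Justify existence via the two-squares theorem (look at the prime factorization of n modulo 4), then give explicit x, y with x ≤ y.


Step 1: Factor n = 100589 = 17 · 61 · 97.
Step 2: Check the mod-4 condition on each prime factor: 17 ≡ 1 (mod 4), exponent 1; 61 ≡ 1 (mod 4), exponent 1; 97 ≡ 1 (mod 4), exponent 1.
All primes ≡ 3 (mod 4) appear to even exponent (or don't appear), so by the two-squares theorem n IS expressible as a sum of two squares.
Step 3: Build a representation. Here n = 17 · 61 · 97 is a product of primes ≡ 1 (mod 4). Each prime p ≡ 1 (mod 4) is itself a sum of two squares; find a² by testing p − a² for a perfect square:
  17: 17 − 1² = 16 = 4² ⇒ 17 = 1² + 4².
  61: 61 − 1² = 60, 61 − 2² = 57, 61 − 3² = 52, 61 − 4² = 45, 61 − 5² = 36 = 6² ⇒ 61 = 5² + 6².
  97: 97 − 1² = 96, 97 − 2² = 93, 97 − 3² = 88, 97 − 4² = 81 = 9² ⇒ 97 = 4² + 9².
  Combine using the Brahmagupta–Fibonacci identity (a² + b²)(c² + d²) = (ac − bd)² + (ad + bc)² = (ac + bd)² + (ad − bc)²:
  17 · 61 = 1037: from (1² + 4²)(5² + 6²), take (1·5 − 4·6, 1·6 + 4·5) = (5 − 24, 6 + 20) = (-19, 26); dropping signs (only squares matter) gives (19, 26); check 19² + 26² = 361 + 676 = 1037 ✓.
  1037 · 97 = 100589: from (19² + 26²)(4² + 9²), take (19·4 − 26·9, 19·9 + 26·4) = (76 − 234, 171 + 104) = (-158, 275); dropping signs (only squares matter) gives (158, 275); check 158² + 275² = 24964 + 75625 = 100589 ✓.
Step 4: Order so x ≤ y and verify: 158² + 275² = 24964 + 75625 = 100589 = n. ✓

n = 100589 = 158² + 275² (one valid representation with x ≤ y).


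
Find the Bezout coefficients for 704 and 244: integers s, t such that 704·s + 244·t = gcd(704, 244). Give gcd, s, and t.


Euclidean algorithm on (704, 244) — divide until remainder is 0:
  704 = 2 · 244 + 216
  244 = 1 · 216 + 28
  216 = 7 · 28 + 20
  28 = 1 · 20 + 8
  20 = 2 · 8 + 4
  8 = 2 · 4 + 0
gcd(704, 244) = 4.
Track Bezout coefficients alongside the remainders: start with r₀ = 704 = a·1 + b·0 (s = 1, t = 0) and r₁ = 244 = a·0 + b·1 (s = 0, t = 1); each new remainder r_{k+1} = r_{k-1} − q_k·r_k inherits s_{k+1} = s_{k-1} − q_k·s_k, t_{k+1} = t_{k-1} − q_k·t_k, so r_k = a·s_k + b·t_k at every step:
  q = 2: r = 216, s = 1 − 2·0 = 1, t = 0 − 2·1 = -2  (check: 704·1 + 244·(-2) = 216)
  q = 1: r = 28, s = 0 − 1·1 = -1, t = 1 − 1·(-2) = 3  (check: 704·(-1) + 244·3 = 28)
  q = 7: r = 20, s = 1 − 7·(-1) = 8, t = -2 − 7·3 = -23  (check: 704·8 + 244·(-23) = 20)
  q = 1: r = 8, s = -1 − 1·8 = -9, t = 3 − 1·(-23) = 26  (check: 704·(-9) + 244·26 = 8)
  q = 2: r = 4, s = 8 − 2·(-9) = 26, t = -23 − 2·26 = -75  (check: 704·26 + 244·(-75) = 4)
The row with r = 4 (the gcd) gives the Bezout coefficients s = 26, t = -75.
Result: 704 · (26) + 244 · (-75) = 4.

gcd(704, 244) = 4; s = 26, t = -75 (check: 704·26 + 244·(-75) = 4).


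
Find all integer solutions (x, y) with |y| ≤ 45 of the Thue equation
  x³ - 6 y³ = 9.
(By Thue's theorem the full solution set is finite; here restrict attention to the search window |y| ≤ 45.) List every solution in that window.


The equation is x³ - 6y³ = 9. For fixed y, x³ = 6·y³ + 9, so a solution requires the RHS to be a perfect cube.
Strategy: iterate y from -45 to 45, compute RHS = 6·y³ + 9, and check whether it is a (positive or negative) perfect cube.
Check small values of y:
  y = 0: RHS = 9 is not a perfect cube.
  y = 1: RHS = 15 is not a perfect cube.
  y = -1: RHS = 3 is not a perfect cube.
  y = 2: RHS = 57 is not a perfect cube.
  y = -2: RHS = -39 is not a perfect cube.
  y = 3: RHS = 171 is not a perfect cube.
  y = -3: RHS = -153 is not a perfect cube.
Continuing the search up to |y| = 45 finds no solutions either.
No (x, y) in the scanned range satisfies the equation.

No integer solutions with |y| ≤ 45.


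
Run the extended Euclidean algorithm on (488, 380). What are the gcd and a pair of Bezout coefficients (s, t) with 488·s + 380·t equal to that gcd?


Euclidean algorithm on (488, 380) — divide until remainder is 0:
  488 = 1 · 380 + 108
  380 = 3 · 108 + 56
  108 = 1 · 56 + 52
  56 = 1 · 52 + 4
  52 = 13 · 4 + 0
gcd(488, 380) = 4.
Track Bezout coefficients alongside the remainders: start with r₀ = 488 = a·1 + b·0 (s = 1, t = 0) and r₁ = 380 = a·0 + b·1 (s = 0, t = 1); each new remainder r_{k+1} = r_{k-1} − q_k·r_k inherits s_{k+1} = s_{k-1} − q_k·s_k, t_{k+1} = t_{k-1} − q_k·t_k, so r_k = a·s_k + b·t_k at every step:
  q = 1: r = 108, s = 1 − 1·0 = 1, t = 0 − 1·1 = -1  (check: 488·1 + 380·(-1) = 108)
  q = 3: r = 56, s = 0 − 3·1 = -3, t = 1 − 3·(-1) = 4  (check: 488·(-3) + 380·4 = 56)
  q = 1: r = 52, s = 1 − 1·(-3) = 4, t = -1 − 1·4 = -5  (check: 488·4 + 380·(-5) = 52)
  q = 1: r = 4, s = -3 − 1·4 = -7, t = 4 − 1·(-5) = 9  (check: 488·(-7) + 380·9 = 4)
The row with r = 4 (the gcd) gives the Bezout coefficients s = -7, t = 9.
Result: 488 · (-7) + 380 · (9) = 4.

gcd(488, 380) = 4; s = -7, t = 9 (check: 488·(-7) + 380·9 = 4).


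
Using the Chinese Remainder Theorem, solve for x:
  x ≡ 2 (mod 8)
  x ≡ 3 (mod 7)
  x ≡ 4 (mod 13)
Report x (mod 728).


Moduli 8, 7, 13 are pairwise coprime; by CRT there is a unique solution modulo M = 8 · 7 · 13 = 728.
Solve pairwise, accumulating the modulus:
  Start with x ≡ 2 (mod 8).
  Combine with x ≡ 3 (mod 7): since gcd(8, 7) = 1, we get a unique residue mod 56.
    Write x = 2 + 8·t and substitute into x ≡ 3 (mod 7): 8·t ≡ 3 − 2 = 1 (mod 7).
    Reduce coefficients mod 7: 1·t ≡ 1 (mod 7).
    So t ≡ 1 (mod 7).
    Then x = 2 + 8·1 = 10, valid modulo lcm(8, 7) = 56: x ≡ 10 (mod 56).
  Combine with x ≡ 4 (mod 13): since gcd(56, 13) = 1, we get a unique residue mod 728.
    Write x = 10 + 56·t and substitute into x ≡ 4 (mod 13): 56·t ≡ 4 − 10 = -6 (mod 13).
    Reduce coefficients mod 13: 4·t ≡ 7 (mod 13).
    The inverse of 4 mod 13 is 10 (since 4·10 = 40 = 3·13 + 1), so t ≡ 10·7 = 70 ≡ 5 (mod 13).
    Then x = 10 + 56·5 = 290, valid modulo lcm(56, 13) = 728: x ≡ 290 (mod 728).
Verify: 290 mod 8 = 2 ✓, 290 mod 7 = 3 ✓, 290 mod 13 = 4 ✓.

x ≡ 290 (mod 728).
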